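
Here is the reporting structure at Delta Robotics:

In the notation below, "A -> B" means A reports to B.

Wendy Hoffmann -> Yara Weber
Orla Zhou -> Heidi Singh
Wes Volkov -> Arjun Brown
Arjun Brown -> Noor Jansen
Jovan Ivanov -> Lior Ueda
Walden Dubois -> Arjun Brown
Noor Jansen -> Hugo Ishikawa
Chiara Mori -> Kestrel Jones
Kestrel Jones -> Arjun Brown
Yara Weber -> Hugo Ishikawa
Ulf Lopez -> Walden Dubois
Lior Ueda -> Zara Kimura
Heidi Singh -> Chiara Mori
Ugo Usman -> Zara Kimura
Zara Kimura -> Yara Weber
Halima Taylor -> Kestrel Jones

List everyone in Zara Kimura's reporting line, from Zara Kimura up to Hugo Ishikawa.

Zara Kimura reports to Yara Weber. Yara Weber reports to Hugo Ishikawa. Hugo Ishikawa is at the top.

Zara Kimura -> Yara Weber -> Hugo Ishikawa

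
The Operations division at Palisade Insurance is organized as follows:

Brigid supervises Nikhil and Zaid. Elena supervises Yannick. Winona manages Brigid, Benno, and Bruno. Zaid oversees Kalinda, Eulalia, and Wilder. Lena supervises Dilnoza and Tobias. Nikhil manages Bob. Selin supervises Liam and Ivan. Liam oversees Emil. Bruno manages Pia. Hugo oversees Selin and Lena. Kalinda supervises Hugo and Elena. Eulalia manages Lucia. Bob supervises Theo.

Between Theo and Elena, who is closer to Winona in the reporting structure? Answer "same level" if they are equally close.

same level

Both Theo and Elena are 4 levels below Winona.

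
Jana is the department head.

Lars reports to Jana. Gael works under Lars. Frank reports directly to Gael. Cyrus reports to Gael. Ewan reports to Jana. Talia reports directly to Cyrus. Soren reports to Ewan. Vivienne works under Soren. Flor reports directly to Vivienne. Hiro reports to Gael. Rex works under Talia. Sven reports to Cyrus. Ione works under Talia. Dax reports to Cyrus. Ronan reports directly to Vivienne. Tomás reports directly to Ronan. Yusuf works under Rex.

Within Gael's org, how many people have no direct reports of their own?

6

The people in Gael's organization with no one reporting to them are Hiro, Dax, Sven, Ione, Yusuf, Frank. That is 6.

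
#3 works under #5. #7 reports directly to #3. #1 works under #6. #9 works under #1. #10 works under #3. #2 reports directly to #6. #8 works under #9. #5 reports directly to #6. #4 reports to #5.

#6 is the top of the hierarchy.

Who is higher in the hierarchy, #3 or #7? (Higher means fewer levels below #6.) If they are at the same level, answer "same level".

#3 is 2 levels below #6; #7 is 3. #3 is higher.

#3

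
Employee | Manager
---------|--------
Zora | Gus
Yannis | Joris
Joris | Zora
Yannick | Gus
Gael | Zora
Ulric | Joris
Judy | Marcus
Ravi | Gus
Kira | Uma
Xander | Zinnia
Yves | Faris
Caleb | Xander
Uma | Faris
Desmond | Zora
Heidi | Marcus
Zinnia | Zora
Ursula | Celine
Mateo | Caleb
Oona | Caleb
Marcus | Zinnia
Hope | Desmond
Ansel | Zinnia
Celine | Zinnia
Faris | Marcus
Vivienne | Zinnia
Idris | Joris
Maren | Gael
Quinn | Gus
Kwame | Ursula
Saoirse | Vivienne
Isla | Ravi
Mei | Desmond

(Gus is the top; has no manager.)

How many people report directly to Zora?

Zora directly manages Zinnia, Joris, Desmond, Gael. That is 4 direct reports.

4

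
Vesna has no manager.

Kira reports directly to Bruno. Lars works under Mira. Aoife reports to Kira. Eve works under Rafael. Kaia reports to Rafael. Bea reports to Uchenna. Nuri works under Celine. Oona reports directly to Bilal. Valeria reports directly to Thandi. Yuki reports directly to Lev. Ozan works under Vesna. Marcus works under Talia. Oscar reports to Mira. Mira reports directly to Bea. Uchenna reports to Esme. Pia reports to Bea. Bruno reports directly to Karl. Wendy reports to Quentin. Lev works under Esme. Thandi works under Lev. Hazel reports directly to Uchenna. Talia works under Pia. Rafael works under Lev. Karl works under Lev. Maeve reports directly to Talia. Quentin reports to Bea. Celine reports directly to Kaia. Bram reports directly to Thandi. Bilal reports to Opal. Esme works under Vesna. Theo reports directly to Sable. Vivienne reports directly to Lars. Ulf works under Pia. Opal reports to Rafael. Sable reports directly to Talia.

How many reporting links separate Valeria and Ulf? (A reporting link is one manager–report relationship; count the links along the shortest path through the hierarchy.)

7

Valeria is 3 levels below Esme, and Ulf is 4 levels below Esme (their lowest common manager). The shortest path runs up from Valeria to Esme and back down to Ulf: 3 + 4 = 7 links.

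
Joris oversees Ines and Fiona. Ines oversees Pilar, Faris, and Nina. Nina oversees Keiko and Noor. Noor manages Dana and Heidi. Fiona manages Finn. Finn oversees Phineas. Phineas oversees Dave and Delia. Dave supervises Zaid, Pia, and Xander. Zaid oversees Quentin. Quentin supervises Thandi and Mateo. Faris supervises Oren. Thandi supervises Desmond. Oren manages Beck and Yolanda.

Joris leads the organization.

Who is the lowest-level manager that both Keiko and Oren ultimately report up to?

Ines

Keiko's chain of managers is Nina, Ines, Joris. Oren's chain of managers is Faris, Ines, Joris. The first manager that appears in both chains is Ines.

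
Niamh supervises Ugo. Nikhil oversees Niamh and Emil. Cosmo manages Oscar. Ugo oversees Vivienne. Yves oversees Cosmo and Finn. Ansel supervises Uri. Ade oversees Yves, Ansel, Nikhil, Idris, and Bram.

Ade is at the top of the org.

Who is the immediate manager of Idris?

Idris reports directly to Ade.

Ade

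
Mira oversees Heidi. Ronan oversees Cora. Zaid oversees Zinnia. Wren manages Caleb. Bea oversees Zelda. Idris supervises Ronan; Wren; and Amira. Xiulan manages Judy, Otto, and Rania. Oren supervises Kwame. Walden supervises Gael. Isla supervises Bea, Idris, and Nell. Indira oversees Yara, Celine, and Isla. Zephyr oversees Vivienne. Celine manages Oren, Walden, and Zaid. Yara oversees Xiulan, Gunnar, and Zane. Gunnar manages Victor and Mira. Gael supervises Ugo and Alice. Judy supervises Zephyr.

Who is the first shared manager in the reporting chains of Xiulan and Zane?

Xiulan's chain of managers is Yara, Indira. Zane's chain of managers is Yara, Indira. The first manager that appears in both chains is Yara.

Yara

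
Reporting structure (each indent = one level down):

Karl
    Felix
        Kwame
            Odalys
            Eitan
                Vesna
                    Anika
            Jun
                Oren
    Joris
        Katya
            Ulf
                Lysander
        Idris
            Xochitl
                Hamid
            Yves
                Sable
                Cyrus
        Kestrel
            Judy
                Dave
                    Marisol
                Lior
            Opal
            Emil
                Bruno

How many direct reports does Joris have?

Joris directly manages Katya, Idris, Kestrel. That is 3 direct reports.

3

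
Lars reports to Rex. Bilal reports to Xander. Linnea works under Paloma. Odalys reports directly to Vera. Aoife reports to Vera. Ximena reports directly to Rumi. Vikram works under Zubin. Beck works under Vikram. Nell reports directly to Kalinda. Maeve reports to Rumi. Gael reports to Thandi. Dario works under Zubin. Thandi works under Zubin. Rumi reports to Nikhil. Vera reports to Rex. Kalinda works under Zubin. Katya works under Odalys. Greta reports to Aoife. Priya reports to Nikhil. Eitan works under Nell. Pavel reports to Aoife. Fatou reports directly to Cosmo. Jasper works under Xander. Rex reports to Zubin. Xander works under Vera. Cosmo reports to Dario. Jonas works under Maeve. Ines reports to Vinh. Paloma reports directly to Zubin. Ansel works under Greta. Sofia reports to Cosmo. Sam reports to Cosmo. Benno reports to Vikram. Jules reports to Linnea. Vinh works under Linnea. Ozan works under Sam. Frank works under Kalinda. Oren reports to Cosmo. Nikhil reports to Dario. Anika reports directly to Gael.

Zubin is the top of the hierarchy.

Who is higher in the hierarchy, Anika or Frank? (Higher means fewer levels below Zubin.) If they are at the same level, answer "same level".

Frank

Anika is 3 levels below Zubin; Frank is 2. Frank is higher.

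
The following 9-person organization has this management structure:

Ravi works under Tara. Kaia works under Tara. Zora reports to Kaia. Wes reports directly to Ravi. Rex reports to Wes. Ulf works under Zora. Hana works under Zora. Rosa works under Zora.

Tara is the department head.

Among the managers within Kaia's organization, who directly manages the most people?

Direct-report counts within Kaia's organization: Kaia has 1; Zora has 3. The largest is 3, held by Zora.

Zora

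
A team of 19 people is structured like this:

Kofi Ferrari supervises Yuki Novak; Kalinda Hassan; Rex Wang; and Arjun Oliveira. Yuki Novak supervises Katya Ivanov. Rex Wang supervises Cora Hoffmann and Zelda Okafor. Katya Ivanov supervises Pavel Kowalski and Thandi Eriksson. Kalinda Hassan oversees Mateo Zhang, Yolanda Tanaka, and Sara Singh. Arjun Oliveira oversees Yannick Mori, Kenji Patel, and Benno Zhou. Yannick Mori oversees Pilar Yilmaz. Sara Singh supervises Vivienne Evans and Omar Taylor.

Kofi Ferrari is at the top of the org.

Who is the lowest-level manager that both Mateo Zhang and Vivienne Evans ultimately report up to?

Kalinda Hassan

Mateo Zhang's chain of managers is Kalinda Hassan, Kofi Ferrari. Vivienne Evans's chain of managers is Sara Singh, Kalinda Hassan, Kofi Ferrari. The first manager that appears in both chains is Kalinda Hassan.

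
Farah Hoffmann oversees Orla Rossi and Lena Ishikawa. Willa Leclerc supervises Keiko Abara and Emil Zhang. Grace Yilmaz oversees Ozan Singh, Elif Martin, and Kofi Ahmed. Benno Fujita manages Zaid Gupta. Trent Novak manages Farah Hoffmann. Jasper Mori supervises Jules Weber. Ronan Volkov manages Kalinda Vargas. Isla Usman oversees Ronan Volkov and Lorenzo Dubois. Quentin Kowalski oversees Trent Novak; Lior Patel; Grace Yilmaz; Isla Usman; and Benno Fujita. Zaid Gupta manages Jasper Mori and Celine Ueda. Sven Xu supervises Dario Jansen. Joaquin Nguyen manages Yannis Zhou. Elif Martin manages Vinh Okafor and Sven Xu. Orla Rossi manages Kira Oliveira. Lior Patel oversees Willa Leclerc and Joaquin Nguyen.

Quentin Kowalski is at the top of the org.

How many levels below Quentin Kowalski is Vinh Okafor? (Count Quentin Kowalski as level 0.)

Chain from Vinh Okafor up to Quentin Kowalski: Vinh Okafor → Elif Martin → Grace Yilmaz → Quentin Kowalski. That is 3 steps up, so Vinh Okafor is 3 levels below Quentin Kowalski.

3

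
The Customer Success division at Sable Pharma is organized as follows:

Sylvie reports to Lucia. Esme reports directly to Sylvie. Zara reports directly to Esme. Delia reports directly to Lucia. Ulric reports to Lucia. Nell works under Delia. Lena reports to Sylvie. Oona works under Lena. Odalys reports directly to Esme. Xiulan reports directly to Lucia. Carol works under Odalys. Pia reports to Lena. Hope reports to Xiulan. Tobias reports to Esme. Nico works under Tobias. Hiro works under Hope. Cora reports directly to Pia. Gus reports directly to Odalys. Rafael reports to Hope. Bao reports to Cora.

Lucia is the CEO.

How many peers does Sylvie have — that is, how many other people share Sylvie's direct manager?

3

Sylvie reports to Lucia. Lucia's other direct reports are Delia, Ulric, Xiulan — 3 peers.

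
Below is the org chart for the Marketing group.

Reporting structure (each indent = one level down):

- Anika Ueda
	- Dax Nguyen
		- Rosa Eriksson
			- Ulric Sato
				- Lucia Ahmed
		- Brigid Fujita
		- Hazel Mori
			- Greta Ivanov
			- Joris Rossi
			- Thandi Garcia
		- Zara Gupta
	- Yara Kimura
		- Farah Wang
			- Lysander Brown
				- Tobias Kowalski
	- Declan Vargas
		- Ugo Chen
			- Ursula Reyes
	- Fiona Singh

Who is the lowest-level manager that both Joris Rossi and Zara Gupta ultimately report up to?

Joris Rossi's chain of managers is Hazel Mori, Dax Nguyen, Anika Ueda. Zara Gupta's chain of managers is Dax Nguyen, Anika Ueda. The first manager that appears in both chains is Dax Nguyen.

Dax Nguyen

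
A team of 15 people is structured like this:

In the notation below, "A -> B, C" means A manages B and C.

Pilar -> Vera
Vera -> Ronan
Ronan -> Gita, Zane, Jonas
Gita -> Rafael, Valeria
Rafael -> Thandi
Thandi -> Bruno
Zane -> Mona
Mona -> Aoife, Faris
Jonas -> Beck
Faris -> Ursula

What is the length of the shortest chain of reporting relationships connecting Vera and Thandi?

4

Thandi is in Vera's organization: the chain from Thandi up to Vera is Thandi → Rafael → Gita → Ronan → Vera, which is 4 links.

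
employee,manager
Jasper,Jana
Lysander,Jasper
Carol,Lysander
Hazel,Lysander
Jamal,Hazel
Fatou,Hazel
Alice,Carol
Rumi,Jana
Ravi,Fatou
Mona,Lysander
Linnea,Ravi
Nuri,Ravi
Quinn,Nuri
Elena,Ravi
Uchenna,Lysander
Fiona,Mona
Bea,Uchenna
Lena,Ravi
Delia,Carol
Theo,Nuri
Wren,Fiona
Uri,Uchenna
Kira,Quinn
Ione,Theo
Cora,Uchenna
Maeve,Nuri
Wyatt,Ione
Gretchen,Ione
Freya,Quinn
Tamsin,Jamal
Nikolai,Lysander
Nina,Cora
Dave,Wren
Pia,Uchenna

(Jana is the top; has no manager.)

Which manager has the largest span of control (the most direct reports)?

Lysander

Direct-report counts: Jana has 2; Jasper has 1; Lysander has 5; Uchenna has 4; Cora has 1; Mona has 1; Fiona has 1; Wren has 1; Hazel has 2; Fatou has 1; Ravi has 4; Nuri has 3; Theo has 1; Ione has 2; Quinn has 2; Jamal has 1; Carol has 2. The largest is 5, held by Lysander.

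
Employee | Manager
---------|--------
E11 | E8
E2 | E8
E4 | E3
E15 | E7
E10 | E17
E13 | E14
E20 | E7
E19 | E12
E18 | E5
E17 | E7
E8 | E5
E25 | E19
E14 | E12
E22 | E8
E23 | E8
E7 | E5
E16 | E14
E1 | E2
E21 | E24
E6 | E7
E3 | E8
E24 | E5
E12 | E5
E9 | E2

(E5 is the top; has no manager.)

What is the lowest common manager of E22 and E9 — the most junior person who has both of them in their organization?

E8

E22's chain of managers is E8, E5. E9's chain of managers is E2, E8, E5. The first manager that appears in both chains is E8.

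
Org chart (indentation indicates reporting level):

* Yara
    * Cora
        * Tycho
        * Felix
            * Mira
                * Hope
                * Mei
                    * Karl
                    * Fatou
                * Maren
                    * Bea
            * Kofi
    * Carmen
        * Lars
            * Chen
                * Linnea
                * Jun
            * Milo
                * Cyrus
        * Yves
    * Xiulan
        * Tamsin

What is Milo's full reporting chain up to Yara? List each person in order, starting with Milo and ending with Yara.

Milo -> Lars -> Carmen -> Yara

Milo reports to Lars. Lars reports to Carmen. Carmen reports to Yara. Yara is at the top.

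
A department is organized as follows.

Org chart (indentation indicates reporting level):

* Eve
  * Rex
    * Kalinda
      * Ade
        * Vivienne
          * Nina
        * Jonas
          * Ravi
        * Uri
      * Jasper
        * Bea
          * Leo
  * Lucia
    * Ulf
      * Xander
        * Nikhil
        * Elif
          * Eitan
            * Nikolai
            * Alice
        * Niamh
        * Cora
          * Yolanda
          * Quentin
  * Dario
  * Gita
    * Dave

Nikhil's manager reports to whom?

Ulf

Nikhil reports to Xander, and Xander reports to Ulf. So Nikhil's skip-level manager is Ulf.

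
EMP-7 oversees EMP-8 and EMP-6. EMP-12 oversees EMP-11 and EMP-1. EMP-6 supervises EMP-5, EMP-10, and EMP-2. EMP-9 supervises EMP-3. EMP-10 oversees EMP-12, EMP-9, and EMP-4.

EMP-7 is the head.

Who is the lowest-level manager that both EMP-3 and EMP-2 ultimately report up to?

EMP-3's chain of managers is EMP-9, EMP-10, EMP-6, EMP-7. EMP-2's chain of managers is EMP-6, EMP-7. The first manager that appears in both chains is EMP-6.

EMP-6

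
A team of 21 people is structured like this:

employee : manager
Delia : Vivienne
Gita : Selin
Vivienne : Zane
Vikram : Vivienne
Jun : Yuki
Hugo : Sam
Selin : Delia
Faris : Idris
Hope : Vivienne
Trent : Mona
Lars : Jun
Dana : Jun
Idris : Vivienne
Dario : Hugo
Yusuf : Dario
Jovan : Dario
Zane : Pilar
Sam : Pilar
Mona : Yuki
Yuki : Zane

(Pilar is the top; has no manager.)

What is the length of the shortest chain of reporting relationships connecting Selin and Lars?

Selin is 3 levels below Zane, and Lars is 3 levels below Zane (their lowest common manager). The shortest path runs up from Selin to Zane and back down to Lars: 3 + 3 = 6 links.

6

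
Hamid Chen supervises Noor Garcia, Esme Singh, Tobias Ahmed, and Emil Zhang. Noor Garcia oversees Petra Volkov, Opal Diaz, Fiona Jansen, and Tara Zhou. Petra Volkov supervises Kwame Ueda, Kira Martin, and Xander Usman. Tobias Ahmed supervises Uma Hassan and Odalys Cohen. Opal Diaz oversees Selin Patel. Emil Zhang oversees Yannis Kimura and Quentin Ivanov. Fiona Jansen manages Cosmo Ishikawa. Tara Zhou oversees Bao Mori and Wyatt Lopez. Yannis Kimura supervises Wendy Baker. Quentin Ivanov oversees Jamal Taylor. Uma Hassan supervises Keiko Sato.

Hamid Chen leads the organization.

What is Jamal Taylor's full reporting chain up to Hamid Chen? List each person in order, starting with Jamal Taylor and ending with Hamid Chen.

Jamal Taylor reports to Quentin Ivanov. Quentin Ivanov reports to Emil Zhang. Emil Zhang reports to Hamid Chen. Hamid Chen is at the top.

Jamal Taylor -> Quentin Ivanov -> Emil Zhang -> Hamid Chen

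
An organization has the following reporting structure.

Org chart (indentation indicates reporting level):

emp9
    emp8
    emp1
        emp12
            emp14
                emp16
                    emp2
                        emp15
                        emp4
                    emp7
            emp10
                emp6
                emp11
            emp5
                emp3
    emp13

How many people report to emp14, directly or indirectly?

emp14 directly manages emp16. Under emp16: emp7, emp2, emp4, emp15 (4). That's 5 in total.

5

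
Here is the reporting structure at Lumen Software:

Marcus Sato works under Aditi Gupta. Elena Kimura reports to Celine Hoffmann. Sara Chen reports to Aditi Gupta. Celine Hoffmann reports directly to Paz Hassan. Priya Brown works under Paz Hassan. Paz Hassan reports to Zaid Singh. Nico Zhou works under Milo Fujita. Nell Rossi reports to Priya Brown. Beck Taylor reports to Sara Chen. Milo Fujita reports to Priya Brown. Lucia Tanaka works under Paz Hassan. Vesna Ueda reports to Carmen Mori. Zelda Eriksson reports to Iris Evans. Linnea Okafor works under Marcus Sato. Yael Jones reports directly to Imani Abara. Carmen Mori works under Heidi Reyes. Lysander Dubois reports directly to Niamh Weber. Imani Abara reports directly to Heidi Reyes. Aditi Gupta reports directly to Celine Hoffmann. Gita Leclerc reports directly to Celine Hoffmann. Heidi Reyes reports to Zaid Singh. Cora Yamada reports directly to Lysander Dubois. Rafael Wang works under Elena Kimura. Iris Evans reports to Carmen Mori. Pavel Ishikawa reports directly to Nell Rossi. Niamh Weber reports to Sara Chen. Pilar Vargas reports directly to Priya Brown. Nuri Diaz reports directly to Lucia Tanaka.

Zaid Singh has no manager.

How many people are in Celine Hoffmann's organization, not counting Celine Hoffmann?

11

Celine Hoffmann directly manages Elena Kimura, Aditi Gupta, Gita Leclerc. Under Elena Kimura: Rafael Wang (1). Under Aditi Gupta: Marcus Sato, Linnea Okafor, Sara Chen, Beck Taylor, Niamh Weber, Lysander Dubois, Cora Yamada (7). Gita Leclerc has no reports. So Celine Hoffmann's organization is 3 direct reports plus everyone under them: 2 + 8 + 1 = 11.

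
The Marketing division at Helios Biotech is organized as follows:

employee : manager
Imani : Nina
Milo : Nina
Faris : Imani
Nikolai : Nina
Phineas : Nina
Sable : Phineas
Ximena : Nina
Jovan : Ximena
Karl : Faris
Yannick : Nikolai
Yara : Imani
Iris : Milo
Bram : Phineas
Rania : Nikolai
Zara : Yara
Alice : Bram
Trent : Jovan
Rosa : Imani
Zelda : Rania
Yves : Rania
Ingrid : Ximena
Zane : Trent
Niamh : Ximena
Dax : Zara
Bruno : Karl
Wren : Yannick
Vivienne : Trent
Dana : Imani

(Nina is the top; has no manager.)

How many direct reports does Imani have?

4

Imani directly manages Faris, Yara, Rosa, Dana. That is 4 direct reports.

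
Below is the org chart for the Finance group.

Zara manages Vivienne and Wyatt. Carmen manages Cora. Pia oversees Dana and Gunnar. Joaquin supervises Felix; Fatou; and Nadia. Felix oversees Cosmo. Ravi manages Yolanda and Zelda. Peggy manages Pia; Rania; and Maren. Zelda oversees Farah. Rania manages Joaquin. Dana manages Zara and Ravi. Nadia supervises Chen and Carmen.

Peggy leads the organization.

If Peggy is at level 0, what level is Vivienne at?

Chain from Vivienne up to Peggy: Vivienne → Zara → Dana → Pia → Peggy. That is 4 steps up, so Vivienne is 4 levels below Peggy.

4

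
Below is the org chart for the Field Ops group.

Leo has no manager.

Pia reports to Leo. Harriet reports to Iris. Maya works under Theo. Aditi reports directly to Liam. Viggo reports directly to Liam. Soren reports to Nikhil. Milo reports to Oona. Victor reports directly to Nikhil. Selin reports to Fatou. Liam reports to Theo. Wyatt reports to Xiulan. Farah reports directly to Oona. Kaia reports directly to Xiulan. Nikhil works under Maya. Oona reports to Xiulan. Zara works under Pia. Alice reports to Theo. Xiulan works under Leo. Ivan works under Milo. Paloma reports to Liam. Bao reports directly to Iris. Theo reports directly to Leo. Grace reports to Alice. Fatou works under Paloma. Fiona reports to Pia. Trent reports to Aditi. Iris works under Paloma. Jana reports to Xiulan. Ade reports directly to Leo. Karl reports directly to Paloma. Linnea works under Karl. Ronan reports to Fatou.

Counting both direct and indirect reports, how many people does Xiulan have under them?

7

Xiulan directly manages Oona, Kaia, Wyatt, Jana. Under Oona: Farah, Milo, Ivan (3). Kaia has no reports. Wyatt has no reports. Jana has no reports. So Xiulan's organization is 4 direct reports plus everyone under them: 4 + 1 + 1 + 1 = 7.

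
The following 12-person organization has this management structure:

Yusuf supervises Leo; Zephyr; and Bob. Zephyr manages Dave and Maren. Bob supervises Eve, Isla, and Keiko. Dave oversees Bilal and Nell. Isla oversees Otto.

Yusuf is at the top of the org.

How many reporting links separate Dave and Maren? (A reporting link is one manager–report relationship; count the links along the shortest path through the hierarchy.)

Dave is 1 level below Zephyr, and Maren is 1 level below Zephyr (their lowest common manager). The shortest path runs up from Dave to Zephyr and back down to Maren: 1 + 1 = 2 links.

2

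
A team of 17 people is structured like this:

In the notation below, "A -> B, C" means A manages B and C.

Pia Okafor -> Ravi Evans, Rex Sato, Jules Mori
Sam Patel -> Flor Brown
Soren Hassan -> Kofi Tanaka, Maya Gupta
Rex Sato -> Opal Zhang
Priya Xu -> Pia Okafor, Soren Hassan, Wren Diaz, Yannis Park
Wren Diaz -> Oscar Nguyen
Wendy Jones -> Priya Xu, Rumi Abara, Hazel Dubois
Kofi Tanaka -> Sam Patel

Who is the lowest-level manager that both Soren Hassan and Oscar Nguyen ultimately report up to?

Priya Xu

Soren Hassan's chain of managers is Priya Xu, Wendy Jones. Oscar Nguyen's chain of managers is Wren Diaz, Priya Xu, Wendy Jones. The first manager that appears in both chains is Priya Xu.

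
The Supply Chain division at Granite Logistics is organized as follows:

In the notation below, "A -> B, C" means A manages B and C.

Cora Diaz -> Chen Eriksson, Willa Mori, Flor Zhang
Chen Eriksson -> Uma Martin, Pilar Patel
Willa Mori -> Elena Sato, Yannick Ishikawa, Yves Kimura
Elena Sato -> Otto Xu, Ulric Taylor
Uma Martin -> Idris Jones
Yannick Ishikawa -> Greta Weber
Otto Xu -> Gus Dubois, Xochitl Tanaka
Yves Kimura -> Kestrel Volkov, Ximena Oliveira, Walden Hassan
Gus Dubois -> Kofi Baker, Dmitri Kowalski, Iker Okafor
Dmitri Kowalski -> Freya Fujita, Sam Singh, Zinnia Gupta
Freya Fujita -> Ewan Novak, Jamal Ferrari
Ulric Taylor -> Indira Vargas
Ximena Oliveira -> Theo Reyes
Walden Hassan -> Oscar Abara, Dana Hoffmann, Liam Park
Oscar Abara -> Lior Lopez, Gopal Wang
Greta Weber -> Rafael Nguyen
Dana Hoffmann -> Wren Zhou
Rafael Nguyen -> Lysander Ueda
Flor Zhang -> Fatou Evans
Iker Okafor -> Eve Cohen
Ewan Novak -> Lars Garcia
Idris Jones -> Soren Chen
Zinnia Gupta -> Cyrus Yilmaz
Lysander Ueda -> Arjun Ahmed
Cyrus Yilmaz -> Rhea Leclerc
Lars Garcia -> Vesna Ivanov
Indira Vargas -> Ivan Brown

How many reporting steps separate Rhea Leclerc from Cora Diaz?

Chain from Rhea Leclerc up to Cora Diaz: Rhea Leclerc → Cyrus Yilmaz → Zinnia Gupta → Dmitri Kowalski → Gus Dubois → Otto Xu → Elena Sato → Willa Mori → Cora Diaz. That is 8 steps up, so Rhea Leclerc is 8 levels below Cora Diaz.

8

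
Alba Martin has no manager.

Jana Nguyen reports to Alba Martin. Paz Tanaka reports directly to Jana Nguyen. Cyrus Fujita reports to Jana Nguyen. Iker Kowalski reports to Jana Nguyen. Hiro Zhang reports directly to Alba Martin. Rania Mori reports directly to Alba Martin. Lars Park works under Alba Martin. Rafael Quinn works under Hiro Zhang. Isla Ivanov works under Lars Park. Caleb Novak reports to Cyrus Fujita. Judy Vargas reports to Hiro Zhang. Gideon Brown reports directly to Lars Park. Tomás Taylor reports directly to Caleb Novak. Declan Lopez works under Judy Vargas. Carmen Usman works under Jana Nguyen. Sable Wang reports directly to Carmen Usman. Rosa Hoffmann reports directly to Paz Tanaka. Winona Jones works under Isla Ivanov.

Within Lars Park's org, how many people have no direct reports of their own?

2

The people in Lars Park's organization with no one reporting to them are Gideon Brown, Winona Jones. That is 2.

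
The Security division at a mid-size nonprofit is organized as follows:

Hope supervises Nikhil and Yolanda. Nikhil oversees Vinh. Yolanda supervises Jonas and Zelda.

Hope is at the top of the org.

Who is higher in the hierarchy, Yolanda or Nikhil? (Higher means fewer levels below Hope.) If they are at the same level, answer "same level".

Both Yolanda and Nikhil are 1 level below Hope.

same level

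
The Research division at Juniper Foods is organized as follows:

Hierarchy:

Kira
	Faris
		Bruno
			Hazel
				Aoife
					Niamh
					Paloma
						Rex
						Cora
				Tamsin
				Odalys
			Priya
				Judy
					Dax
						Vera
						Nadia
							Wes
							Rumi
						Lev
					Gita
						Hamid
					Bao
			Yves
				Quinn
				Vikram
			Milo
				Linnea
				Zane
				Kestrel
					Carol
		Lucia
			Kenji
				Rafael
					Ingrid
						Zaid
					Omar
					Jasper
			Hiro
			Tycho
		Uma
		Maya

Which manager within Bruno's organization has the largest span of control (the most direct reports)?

Direct-report counts within Bruno's organization: Bruno has 4; Milo has 3; Kestrel has 1; Yves has 2; Priya has 1; Judy has 3; Gita has 1; Dax has 3; Nadia has 2; Hazel has 3; Aoife has 2; Paloma has 2. The largest is 4, held by Bruno.

Bruno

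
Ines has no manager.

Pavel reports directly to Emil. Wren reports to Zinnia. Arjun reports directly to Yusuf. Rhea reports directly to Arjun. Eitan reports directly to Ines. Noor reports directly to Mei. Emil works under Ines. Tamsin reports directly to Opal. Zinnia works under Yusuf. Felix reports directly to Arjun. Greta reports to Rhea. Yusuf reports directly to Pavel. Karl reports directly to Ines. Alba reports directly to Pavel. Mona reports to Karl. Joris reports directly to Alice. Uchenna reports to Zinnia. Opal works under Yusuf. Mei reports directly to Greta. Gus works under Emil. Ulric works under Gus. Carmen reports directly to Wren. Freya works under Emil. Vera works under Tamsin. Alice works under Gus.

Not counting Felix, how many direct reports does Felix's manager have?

Felix reports to Arjun. Arjun's other direct reports are Rhea — 1 peer.

1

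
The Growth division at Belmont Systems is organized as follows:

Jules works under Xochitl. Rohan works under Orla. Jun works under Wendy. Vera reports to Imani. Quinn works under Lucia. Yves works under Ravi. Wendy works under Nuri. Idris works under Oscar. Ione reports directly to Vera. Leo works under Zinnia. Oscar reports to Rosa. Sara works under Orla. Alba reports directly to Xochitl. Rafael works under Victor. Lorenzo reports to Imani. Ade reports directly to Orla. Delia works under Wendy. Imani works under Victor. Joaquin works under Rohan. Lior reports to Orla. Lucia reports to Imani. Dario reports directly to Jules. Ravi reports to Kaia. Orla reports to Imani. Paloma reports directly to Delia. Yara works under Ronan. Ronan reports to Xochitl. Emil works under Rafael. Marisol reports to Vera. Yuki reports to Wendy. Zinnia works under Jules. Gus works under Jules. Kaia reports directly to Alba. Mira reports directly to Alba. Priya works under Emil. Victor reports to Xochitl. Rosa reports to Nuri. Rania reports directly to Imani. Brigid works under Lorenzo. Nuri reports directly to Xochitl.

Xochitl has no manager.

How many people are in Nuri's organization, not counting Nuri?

8

Nuri directly manages Wendy, Rosa. Under Wendy: Jun, Yuki, Delia, Paloma (4). Under Rosa: Oscar, Idris (2). So Nuri's organization is 2 direct reports plus everyone under them: 5 + 3 = 8.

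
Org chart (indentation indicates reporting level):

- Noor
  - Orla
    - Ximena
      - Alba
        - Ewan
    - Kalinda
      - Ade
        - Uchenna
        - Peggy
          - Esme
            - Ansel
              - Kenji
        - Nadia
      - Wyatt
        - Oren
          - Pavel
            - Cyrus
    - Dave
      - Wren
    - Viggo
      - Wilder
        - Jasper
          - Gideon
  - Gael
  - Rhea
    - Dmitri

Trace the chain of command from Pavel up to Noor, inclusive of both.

Pavel reports to Oren. Oren reports to Wyatt. Wyatt reports to Kalinda. Kalinda reports to Orla. Orla reports to Noor. Noor is at the top.

Pavel -> Oren -> Wyatt -> Kalinda -> Orla -> Noor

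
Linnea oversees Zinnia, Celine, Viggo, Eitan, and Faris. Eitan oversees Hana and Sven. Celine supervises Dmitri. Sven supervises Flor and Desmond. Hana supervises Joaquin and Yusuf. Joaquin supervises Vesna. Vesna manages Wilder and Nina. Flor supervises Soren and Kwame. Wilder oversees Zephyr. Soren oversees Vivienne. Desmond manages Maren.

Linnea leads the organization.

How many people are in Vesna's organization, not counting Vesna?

Vesna directly manages Wilder, Nina. Under Wilder: Zephyr (1). Nina has no reports. So Vesna's organization is 2 direct reports plus everyone under them: 2 + 1 = 3.

3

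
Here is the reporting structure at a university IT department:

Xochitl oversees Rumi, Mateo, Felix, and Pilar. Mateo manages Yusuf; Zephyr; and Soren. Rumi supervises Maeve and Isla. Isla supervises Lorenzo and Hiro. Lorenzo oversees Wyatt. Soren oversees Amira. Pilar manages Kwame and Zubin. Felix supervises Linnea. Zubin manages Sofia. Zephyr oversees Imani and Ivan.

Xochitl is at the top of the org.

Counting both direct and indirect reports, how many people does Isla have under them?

Isla directly manages Lorenzo, Hiro. Under Lorenzo: Wyatt (1). Hiro has no reports. So Isla's organization is 2 direct reports plus everyone under them: 2 + 1 = 3.

3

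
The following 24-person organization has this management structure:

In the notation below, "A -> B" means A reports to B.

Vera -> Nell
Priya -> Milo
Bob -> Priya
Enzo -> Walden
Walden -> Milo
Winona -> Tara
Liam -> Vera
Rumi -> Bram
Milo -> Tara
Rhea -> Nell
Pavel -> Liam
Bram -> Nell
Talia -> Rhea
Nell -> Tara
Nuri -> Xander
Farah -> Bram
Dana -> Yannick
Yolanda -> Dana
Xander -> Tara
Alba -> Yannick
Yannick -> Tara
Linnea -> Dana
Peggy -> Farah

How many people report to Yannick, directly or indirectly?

4

Yannick directly manages Dana, Alba. Under Dana: Yolanda, Linnea (2). Alba has no reports. So Yannick's organization is 2 direct reports plus everyone under them: 3 + 1 = 4.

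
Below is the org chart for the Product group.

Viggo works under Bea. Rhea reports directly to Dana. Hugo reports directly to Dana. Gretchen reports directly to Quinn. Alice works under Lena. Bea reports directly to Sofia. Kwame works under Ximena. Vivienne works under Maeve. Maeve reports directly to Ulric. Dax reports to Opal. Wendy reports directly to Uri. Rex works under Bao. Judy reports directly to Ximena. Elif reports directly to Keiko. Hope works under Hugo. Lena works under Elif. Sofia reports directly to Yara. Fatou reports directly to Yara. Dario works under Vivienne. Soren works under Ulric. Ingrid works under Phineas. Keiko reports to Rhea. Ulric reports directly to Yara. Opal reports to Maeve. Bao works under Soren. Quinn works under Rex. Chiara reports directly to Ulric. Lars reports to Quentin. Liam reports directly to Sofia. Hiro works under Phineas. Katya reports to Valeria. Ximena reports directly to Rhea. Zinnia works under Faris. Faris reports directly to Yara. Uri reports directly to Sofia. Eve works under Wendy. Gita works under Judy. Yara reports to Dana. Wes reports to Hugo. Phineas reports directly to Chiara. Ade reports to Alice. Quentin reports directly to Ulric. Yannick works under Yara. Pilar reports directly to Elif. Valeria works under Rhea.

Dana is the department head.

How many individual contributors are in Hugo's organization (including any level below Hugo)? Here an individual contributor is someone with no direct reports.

The people in Hugo's organization with no one reporting to them are Hope, Wes. That is 2.

2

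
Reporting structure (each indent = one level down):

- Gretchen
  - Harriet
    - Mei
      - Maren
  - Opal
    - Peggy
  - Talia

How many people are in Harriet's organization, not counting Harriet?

Harriet directly manages Mei. Under Mei: Maren (1). That's 2 in total.

2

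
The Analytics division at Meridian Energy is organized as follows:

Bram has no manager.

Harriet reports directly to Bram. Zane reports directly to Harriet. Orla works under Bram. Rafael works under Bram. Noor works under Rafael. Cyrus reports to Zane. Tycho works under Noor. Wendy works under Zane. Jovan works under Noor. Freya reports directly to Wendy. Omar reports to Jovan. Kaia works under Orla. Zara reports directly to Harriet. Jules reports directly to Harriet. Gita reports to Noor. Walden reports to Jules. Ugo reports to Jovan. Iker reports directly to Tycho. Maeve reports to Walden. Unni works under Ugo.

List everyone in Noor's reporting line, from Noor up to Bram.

Noor reports to Rafael. Rafael reports to Bram. Bram is at the top.

Noor -> Rafael -> Bram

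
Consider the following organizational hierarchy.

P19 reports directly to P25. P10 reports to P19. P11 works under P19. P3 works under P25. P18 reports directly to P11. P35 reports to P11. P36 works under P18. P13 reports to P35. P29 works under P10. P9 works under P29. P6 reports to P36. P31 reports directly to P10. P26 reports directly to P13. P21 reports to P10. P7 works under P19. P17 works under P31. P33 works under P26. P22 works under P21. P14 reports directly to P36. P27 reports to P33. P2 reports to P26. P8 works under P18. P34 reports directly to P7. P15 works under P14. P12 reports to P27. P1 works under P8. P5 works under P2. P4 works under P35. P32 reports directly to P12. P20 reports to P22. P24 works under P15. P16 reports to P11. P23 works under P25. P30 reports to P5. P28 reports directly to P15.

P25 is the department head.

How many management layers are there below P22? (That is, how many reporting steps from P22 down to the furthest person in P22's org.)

1

The longest chain under P22 runs P22 → P20, which is 1 level below P22.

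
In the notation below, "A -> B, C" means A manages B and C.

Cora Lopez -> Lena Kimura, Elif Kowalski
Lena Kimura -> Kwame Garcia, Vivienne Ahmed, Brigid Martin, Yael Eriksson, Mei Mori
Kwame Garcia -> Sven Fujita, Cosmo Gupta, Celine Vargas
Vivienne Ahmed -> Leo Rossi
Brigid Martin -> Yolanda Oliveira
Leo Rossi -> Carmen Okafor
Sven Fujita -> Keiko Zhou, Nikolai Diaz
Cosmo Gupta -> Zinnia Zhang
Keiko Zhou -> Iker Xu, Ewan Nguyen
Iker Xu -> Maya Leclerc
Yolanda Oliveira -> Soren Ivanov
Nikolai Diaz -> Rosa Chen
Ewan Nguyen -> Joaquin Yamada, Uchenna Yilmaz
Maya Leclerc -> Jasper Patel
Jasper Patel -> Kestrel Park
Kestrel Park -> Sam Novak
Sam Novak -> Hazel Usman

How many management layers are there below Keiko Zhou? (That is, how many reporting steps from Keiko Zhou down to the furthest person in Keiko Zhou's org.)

6

The longest chain under Keiko Zhou runs Keiko Zhou → Iker Xu → Maya Leclerc → Jasper Patel → Kestrel Park → Sam Novak → Hazel Usman, which is 6 levels below Keiko Zhou.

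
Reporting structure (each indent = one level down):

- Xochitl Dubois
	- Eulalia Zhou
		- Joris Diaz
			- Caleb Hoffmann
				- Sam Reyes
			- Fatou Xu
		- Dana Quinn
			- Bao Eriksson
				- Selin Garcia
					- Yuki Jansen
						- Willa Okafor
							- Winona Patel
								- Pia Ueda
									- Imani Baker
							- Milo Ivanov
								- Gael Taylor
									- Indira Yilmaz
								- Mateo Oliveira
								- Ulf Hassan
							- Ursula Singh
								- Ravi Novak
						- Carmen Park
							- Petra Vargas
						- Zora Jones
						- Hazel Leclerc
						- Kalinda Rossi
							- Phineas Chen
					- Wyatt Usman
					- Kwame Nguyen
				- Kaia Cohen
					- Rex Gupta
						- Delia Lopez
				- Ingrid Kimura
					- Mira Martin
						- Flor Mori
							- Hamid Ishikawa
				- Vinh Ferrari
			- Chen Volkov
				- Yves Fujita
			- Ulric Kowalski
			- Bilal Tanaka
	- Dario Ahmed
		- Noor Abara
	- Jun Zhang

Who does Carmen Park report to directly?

Yuki Jansen

Carmen Park reports directly to Yuki Jansen.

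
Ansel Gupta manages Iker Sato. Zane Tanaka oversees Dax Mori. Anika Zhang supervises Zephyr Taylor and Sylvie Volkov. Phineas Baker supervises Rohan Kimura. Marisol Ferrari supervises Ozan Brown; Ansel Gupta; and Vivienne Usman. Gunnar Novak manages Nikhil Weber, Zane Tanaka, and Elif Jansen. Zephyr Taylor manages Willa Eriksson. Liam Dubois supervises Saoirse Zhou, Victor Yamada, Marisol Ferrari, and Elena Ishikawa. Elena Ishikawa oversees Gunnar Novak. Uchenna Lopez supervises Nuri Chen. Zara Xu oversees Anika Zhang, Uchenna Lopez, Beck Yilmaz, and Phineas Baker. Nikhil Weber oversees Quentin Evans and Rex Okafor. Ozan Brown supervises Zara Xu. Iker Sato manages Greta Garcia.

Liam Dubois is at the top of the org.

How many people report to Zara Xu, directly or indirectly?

Zara Xu directly manages Anika Zhang, Uchenna Lopez, Phineas Baker, Beck Yilmaz. Under Anika Zhang: Sylvie Volkov, Zephyr Taylor, Willa Eriksson (3). Under Uchenna Lopez: Nuri Chen (1). Under Phineas Baker: Rohan Kimura (1). Beck Yilmaz has no reports. So Zara Xu's organization is 4 direct reports plus everyone under them: 4 + 2 + 2 + 1 = 9.

9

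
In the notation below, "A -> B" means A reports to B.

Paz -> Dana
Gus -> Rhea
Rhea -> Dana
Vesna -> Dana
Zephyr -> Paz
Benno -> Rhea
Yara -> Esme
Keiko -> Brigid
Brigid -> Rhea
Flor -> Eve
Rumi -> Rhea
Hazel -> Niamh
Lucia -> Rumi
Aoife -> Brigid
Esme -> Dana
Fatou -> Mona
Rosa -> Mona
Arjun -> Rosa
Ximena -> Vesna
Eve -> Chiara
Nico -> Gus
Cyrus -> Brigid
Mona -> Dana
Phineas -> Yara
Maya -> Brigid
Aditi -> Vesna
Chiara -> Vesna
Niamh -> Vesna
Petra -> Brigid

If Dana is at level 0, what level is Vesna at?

1

Chain from Vesna up to Dana: Vesna → Dana. That is 1 step up, so Vesna is 1 level below Dana.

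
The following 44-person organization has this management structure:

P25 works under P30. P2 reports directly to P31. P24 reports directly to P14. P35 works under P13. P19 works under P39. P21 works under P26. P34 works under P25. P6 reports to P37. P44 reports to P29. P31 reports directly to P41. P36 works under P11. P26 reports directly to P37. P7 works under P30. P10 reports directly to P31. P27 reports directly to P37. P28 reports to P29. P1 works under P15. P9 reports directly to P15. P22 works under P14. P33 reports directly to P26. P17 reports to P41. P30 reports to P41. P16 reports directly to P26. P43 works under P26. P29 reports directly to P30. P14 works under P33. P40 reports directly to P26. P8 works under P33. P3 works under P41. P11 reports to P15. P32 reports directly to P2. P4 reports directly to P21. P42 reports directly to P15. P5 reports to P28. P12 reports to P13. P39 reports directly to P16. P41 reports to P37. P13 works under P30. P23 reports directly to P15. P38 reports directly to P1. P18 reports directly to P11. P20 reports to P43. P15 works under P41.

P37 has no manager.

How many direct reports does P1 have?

P1 directly manages P38. That is 1 direct report.

1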